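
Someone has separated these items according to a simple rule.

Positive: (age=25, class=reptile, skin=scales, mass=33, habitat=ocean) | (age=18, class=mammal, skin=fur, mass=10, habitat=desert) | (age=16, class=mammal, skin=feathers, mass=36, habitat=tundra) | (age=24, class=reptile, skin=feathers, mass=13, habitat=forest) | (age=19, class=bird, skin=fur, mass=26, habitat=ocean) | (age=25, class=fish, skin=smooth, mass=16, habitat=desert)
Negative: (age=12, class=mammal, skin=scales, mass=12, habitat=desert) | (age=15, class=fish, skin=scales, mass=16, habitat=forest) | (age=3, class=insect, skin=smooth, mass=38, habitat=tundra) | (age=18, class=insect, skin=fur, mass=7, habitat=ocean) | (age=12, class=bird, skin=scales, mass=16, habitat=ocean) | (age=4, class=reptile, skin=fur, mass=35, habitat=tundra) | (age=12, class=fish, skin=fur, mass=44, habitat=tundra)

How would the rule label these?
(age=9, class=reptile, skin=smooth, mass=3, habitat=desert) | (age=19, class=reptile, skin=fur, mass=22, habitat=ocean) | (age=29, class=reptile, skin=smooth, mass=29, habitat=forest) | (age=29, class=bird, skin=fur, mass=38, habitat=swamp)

Negative, Positive, Positive, Positive

One predicate separates the groups cleanly: age ≥ 16 AND mass ≥ 10.
Negative: (age=9, class=reptile, skin=smooth, mass=3, habitat=desert), since age = 9, mass = 3.
Positive: (age=19, class=reptile, skin=fur, mass=22, habitat=ocean), since age = 19, mass = 22.
Positive: (age=29, class=reptile, skin=smooth, mass=29, habitat=forest), since age = 29, mass = 29.
Positive: (age=29, class=bird, skin=fur, mass=38, habitat=swamp), since age = 29, mass = 38.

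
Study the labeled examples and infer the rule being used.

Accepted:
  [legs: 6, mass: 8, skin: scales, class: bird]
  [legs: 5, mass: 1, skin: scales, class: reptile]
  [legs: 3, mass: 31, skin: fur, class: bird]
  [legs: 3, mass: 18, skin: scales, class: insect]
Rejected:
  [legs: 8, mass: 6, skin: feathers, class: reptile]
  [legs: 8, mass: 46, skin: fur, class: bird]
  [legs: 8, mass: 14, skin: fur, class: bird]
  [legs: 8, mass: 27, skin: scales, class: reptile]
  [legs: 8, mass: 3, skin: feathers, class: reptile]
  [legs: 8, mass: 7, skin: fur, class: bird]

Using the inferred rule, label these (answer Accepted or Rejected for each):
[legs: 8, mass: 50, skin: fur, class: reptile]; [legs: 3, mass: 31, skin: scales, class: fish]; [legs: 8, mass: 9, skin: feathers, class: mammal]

'Accepted' ⟺ legs ≤ 6.
Rejected: [legs: 8, mass: 50, skin: fur, class: reptile], since legs = 8. Accepted: [legs: 3, mass: 31, skin: scales, class: fish], since legs = 3. Rejected: [legs: 8, mass: 9, skin: feathers, class: mammal], since legs = 8.

Rejected, Accepted, Rejected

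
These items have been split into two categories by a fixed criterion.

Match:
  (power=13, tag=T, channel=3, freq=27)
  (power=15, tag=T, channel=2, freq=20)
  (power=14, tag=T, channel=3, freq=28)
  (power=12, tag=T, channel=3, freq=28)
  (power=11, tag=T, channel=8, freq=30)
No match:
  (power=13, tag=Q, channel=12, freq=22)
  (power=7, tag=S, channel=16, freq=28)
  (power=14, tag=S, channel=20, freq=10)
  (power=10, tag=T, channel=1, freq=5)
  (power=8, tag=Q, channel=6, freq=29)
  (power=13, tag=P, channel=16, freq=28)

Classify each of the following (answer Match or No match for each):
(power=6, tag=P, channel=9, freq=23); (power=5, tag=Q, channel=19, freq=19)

No match, No match

One predicate separates the groups cleanly: tag is T AND freq ≥ 10.
(power=6, tag=P, channel=9, freq=23) → tag is P, freq = 23 → No match. (power=5, tag=Q, channel=19, freq=19) → tag is Q, freq = 19 → No match.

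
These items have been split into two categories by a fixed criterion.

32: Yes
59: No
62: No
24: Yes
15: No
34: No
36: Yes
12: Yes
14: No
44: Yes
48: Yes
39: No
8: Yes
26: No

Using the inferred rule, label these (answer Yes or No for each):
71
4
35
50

Checking candidate rules against both groups, what survives is: multiple of 4.
71 → 71 = 4·17 + 3 → No.
4 → 4 = 4·1 → Yes.
35 → 35 = 4·8 + 3 → No.
50 → 50 = 4·12 + 2 → No.

No, Yes, No, No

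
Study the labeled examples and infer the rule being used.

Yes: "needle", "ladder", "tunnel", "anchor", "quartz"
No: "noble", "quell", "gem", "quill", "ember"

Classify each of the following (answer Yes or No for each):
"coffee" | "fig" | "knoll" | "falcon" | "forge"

The rule appears to be: even length.

Yes, No, No, Yes, No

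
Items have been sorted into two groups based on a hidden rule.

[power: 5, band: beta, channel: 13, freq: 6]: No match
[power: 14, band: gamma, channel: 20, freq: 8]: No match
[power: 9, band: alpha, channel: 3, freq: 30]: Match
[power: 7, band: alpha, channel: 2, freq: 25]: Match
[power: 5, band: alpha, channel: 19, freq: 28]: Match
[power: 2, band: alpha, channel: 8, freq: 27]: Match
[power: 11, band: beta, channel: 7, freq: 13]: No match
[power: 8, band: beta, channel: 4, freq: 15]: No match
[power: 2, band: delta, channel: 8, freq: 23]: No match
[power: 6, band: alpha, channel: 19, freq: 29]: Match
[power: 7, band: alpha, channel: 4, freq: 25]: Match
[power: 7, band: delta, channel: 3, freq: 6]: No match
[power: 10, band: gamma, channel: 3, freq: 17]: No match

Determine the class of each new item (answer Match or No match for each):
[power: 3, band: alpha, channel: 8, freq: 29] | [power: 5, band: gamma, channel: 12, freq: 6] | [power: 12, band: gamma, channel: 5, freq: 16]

Match, No match, No match

The rule appears to be: band is alpha.
[power: 3, band: alpha, channel: 8, freq: 29]: band is alpha — fits, so Match.
[power: 5, band: gamma, channel: 12, freq: 6]: band is gamma — does not pass, so No match.
[power: 12, band: gamma, channel: 5, freq: 16]: band is gamma — does not pass, so No match.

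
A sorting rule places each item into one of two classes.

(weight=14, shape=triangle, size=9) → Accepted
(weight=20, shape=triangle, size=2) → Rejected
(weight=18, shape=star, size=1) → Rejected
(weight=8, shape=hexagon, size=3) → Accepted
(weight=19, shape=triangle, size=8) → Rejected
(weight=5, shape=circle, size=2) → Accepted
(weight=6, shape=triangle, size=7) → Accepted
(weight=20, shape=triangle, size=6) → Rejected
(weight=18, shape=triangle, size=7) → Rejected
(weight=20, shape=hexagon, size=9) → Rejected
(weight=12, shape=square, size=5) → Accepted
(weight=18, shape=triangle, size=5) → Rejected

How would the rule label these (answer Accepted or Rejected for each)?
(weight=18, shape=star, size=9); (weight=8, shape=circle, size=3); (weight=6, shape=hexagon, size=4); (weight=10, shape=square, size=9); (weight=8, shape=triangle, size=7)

Rejected, Accepted, Accepted, Accepted, Accepted

All 'Accepted' examples share one property — weight ≤ 14 — and every 'Rejected' example lacks it.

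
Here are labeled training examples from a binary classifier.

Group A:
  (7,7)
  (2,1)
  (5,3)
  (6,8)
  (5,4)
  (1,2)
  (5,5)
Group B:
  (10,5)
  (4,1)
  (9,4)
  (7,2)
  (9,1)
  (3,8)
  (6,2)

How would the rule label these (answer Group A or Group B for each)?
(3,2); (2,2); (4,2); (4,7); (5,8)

Every 'Group A' example satisfies: |first − second| ≤ 2. None of the 'Group B' examples do.
(3,2) → |3−2| = 1 → Group A.
(2,2) → |2−2| = 0 → Group A.
(4,2) → |4−2| = 2 → Group A.
(4,7) → |4−7| = 3 → Group B.
(5,8) → |5−8| = 3 → Group B.

Group A, Group A, Group A, Group B, Group B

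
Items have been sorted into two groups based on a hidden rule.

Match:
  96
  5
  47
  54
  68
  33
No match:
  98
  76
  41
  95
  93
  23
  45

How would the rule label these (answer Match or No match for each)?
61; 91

The pattern is that an item is 'Match' exactly when: ≡ 5 (mod 7).
61 — 61 mod 7 = 5, hence Match.
91 — 91 mod 7 = 0, hence No match.

Match, No match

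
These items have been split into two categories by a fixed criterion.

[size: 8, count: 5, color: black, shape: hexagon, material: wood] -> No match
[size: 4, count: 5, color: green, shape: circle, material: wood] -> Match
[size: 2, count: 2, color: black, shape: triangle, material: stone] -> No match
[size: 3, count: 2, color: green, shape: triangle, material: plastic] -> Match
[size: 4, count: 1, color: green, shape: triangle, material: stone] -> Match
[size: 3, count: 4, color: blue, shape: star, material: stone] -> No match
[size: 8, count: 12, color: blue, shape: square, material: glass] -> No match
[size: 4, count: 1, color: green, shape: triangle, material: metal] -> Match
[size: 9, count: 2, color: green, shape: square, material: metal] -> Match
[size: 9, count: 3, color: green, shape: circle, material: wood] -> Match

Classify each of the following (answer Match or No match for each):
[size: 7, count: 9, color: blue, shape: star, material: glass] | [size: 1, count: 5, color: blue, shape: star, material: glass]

No match, No match

'Match' ⟺ color is green.
No match: [size: 7, count: 9, color: blue, shape: star, material: glass], since color is blue. No match: [size: 1, count: 5, color: blue, shape: star, material: glass], since color is blue.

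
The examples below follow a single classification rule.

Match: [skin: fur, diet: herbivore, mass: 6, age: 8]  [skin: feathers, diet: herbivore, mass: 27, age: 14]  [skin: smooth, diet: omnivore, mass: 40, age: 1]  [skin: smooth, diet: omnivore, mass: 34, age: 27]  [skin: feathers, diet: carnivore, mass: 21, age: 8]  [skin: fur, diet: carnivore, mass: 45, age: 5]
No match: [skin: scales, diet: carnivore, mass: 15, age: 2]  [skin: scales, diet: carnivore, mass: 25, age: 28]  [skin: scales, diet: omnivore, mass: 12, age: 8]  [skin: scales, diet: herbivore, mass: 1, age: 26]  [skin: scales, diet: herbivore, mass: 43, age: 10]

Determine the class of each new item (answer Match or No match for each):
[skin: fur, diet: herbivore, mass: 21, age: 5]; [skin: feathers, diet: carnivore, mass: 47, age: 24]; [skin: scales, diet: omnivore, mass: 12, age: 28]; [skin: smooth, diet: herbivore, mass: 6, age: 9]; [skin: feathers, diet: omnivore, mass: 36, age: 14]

All 'Match' examples share one property — skin is not scales — and every 'No match' example lacks it.
[skin: fur, diet: herbivore, mass: 21, age: 5]: skin is fur, matches → Match. [skin: feathers, diet: carnivore, mass: 47, age: 24]: skin is feathers, matches → Match. [skin: scales, diet: omnivore, mass: 12, age: 28]: skin is scales, lacks this property → No match. [skin: smooth, diet: herbivore, mass: 6, age: 9]: skin is smooth, matches → Match. [skin: feathers, diet: omnivore, mass: 36, age: 14]: skin is feathers, matches → Match.

Match, Match, No match, Match, Match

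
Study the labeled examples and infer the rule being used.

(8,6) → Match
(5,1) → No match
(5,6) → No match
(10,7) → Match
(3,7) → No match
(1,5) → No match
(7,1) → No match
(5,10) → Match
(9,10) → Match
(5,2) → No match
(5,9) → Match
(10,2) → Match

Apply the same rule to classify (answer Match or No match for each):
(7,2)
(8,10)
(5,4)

The pattern is that an item is 'Match' exactly when: sum ≥ 12.
(7,2): No match (7+2 = 9).
(8,10): Match (8+10 = 18).
(5,4): No match (5+4 = 9).

No match, Match, No match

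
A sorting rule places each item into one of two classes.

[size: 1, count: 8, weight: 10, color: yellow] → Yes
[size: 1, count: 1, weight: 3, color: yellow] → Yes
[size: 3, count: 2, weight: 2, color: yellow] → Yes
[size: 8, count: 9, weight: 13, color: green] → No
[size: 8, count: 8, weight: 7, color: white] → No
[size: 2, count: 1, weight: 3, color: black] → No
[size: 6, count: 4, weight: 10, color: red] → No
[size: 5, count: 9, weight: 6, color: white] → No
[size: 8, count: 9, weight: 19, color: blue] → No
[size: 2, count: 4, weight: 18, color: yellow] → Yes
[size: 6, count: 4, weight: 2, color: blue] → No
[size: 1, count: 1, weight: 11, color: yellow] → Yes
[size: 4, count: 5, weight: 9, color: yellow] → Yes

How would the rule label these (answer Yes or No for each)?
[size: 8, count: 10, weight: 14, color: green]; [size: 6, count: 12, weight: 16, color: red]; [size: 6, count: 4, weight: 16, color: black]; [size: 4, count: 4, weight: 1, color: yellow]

No, No, No, Yes

The pattern is that an item is 'Yes' exactly when: color is yellow.
[size: 8, count: 10, weight: 14, color: green]: color is green, does not fit → No. [size: 6, count: 12, weight: 16, color: red]: color is red, does not fit → No. [size: 6, count: 4, weight: 16, color: black]: color is black, does not fit → No. [size: 4, count: 4, weight: 1, color: yellow]: color is yellow, meets the rule → Yes.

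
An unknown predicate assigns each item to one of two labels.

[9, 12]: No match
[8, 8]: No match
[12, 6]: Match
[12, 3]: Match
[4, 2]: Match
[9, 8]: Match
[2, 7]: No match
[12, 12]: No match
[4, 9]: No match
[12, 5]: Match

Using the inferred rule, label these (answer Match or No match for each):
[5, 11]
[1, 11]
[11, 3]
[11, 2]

No match, No match, Match, Match

'Match' ⟺ first > second.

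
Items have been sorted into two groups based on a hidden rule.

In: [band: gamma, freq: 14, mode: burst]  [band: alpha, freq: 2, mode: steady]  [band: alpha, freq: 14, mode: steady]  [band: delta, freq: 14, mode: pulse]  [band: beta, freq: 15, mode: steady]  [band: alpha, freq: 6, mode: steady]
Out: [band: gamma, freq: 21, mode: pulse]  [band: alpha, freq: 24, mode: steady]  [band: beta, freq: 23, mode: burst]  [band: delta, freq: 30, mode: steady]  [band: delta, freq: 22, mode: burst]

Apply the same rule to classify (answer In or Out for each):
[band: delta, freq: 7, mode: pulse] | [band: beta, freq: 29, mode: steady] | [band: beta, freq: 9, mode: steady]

In, Out, In

'In' ⟺ freq ≤ 15.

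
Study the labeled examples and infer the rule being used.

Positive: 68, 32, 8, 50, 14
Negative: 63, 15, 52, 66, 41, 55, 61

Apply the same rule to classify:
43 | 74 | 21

Every 'Positive' example satisfies: ≡ 2 (mod 6). None of the 'Negative' examples do.
43 — 43 mod 6 = 1, hence Negative. 74 — 74 mod 6 = 2, hence Positive. 21 — 21 mod 6 = 3, hence Negative.

Negative, Positive, Negative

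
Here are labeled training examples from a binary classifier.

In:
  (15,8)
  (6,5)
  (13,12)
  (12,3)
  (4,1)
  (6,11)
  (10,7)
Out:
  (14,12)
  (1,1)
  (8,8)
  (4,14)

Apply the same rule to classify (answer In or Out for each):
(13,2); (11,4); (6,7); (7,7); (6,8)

The distinguishing property — sum is odd — holds for all the 'In' cases and none of the 'Out' cases.
(13,2) — 13+2 = 15, hence In. (11,4) — 11+4 = 15, hence In. (6,7) — 6+7 = 13, hence In. (7,7) — 7+7 = 14, hence Out. (6,8) — 6+8 = 14, hence Out.

In, In, In, Out, Out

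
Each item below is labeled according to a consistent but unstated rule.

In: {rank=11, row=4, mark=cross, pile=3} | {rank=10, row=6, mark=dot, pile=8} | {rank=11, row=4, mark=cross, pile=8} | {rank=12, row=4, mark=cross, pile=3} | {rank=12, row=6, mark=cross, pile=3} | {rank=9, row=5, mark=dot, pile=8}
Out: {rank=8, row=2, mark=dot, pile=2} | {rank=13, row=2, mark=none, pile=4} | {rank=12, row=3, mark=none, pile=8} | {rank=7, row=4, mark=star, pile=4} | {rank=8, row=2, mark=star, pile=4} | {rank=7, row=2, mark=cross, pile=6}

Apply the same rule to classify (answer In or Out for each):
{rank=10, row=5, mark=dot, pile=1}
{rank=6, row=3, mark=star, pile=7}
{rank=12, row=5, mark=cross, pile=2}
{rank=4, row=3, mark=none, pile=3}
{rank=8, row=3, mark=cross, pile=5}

One predicate separates the groups cleanly: rank ≥ 8 AND row ≥ 4.
{rank=10, row=5, mark=dot, pile=1}: In (rank = 10, row = 5). {rank=6, row=3, mark=star, pile=7}: Out (rank = 6, row = 3). {rank=12, row=5, mark=cross, pile=2}: In (rank = 12, row = 5). {rank=4, row=3, mark=none, pile=3}: Out (rank = 4, row = 3). {rank=8, row=3, mark=cross, pile=5}: Out (rank = 8, row = 3).

In, Out, In, Out, Out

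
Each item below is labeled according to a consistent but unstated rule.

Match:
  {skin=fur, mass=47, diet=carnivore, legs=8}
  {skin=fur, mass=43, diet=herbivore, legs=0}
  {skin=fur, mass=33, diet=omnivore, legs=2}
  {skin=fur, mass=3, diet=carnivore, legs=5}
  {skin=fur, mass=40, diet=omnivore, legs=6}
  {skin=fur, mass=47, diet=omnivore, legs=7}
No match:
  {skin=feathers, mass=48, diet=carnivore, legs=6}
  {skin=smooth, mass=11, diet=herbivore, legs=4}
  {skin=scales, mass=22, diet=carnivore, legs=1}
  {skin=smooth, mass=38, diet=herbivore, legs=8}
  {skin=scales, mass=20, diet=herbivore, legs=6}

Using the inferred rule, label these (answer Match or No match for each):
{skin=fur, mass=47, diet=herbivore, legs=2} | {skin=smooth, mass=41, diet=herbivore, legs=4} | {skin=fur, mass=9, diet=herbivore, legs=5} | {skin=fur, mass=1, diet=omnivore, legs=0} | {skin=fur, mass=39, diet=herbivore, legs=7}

Match, No match, Match, Match, Match

The distinguishing property — skin is fur — holds for all the 'Match' cases and none of the 'No match' cases.
{skin=fur, mass=47, diet=herbivore, legs=2} — skin is fur, hence Match. {skin=smooth, mass=41, diet=herbivore, legs=4} — skin is smooth, hence No match. {skin=fur, mass=9, diet=herbivore, legs=5} — skin is fur, hence Match. {skin=fur, mass=1, diet=omnivore, legs=0} — skin is fur, hence Match. {skin=fur, mass=39, diet=herbivore, legs=7} — skin is fur, hence Match.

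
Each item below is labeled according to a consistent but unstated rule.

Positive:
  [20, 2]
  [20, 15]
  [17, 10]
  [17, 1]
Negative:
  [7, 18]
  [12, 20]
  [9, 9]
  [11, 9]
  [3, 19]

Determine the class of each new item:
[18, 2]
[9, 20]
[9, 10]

Positive, Negative, Negative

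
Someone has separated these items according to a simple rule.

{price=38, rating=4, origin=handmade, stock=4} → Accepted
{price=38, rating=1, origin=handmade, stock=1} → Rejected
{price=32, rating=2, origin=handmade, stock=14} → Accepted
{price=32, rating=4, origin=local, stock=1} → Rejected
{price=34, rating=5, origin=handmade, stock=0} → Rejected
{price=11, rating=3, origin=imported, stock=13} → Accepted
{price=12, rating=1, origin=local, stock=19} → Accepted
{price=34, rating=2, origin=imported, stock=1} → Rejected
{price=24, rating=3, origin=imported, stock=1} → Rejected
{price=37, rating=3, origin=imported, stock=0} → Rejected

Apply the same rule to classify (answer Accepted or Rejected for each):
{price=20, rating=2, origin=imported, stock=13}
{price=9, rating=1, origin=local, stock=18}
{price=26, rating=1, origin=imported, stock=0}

The common property of the 'Accepted' items is: stock ≥ 4. No 'Rejected' item has it.
{price=20, rating=2, origin=imported, stock=13}: Accepted (stock = 13). {price=9, rating=1, origin=local, stock=18}: Accepted (stock = 18). {price=26, rating=1, origin=imported, stock=0}: Rejected (stock = 0).

Accepted, Accepted, Rejected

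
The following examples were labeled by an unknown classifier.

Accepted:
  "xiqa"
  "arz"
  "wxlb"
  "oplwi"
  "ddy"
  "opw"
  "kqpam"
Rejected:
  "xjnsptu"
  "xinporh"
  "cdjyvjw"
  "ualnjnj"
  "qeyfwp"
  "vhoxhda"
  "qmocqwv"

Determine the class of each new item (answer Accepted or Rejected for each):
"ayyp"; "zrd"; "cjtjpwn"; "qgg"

Accepted, Accepted, Rejected, Accepted

All 'Accepted' examples share one property — length ≤ 5 — and every 'Rejected' example lacks it.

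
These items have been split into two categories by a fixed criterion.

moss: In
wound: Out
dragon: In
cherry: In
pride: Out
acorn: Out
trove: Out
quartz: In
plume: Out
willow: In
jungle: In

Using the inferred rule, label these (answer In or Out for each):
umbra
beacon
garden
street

Every 'In' example satisfies: even length. None of the 'Out' examples do.
umbra: length 5, fails this test → Out. beacon: length 6, checks out → In. garden: length 6, checks out → In. street: length 6, checks out → In.

Out, In, In, In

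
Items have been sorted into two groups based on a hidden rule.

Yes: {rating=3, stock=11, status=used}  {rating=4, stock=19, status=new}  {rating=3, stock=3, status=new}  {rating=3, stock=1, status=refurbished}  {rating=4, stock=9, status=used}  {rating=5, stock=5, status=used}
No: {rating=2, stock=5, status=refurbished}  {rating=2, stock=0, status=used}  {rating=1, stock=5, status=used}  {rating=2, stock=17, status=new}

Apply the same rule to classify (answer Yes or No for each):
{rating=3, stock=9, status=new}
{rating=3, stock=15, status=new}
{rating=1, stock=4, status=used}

Yes, Yes, No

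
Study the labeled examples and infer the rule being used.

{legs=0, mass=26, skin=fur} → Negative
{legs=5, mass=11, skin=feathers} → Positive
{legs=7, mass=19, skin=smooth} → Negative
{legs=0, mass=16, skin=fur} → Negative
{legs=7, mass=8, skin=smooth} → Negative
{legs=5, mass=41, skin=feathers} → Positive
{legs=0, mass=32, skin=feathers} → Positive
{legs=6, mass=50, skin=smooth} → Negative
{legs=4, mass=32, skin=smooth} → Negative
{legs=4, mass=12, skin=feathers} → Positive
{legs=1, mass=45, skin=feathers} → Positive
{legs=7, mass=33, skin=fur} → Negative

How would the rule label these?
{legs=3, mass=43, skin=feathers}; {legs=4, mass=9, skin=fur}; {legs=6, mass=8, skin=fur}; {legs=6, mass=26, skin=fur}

Every 'Positive' example satisfies: skin is feathers. None of the 'Negative' examples do.

Positive, Negative, Negative, Negative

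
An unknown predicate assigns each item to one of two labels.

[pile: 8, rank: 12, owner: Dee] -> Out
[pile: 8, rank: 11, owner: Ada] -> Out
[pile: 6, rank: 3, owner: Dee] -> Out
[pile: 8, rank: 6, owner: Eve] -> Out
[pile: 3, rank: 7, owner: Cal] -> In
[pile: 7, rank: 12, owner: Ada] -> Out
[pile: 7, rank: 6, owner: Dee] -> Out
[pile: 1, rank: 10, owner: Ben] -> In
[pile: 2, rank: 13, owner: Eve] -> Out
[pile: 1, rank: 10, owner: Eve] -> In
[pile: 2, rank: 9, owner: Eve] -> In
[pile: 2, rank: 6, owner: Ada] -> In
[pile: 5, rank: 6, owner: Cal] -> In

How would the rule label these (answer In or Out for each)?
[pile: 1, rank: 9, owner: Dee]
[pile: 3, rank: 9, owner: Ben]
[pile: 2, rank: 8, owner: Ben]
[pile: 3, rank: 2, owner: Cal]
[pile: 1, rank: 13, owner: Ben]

In, In, In, In, Out

The pattern is that an item is 'In' exactly when: rank ≤ 10 AND pile ≤ 5.
[pile: 1, rank: 9, owner: Dee] → rank = 9, pile = 1 → In. [pile: 3, rank: 9, owner: Ben] → rank = 9, pile = 3 → In. [pile: 2, rank: 8, owner: Ben] → rank = 8, pile = 2 → In. [pile: 3, rank: 2, owner: Cal] → rank = 2, pile = 3 → In. [pile: 1, rank: 13, owner: Ben] → rank = 13, pile = 1 → Out.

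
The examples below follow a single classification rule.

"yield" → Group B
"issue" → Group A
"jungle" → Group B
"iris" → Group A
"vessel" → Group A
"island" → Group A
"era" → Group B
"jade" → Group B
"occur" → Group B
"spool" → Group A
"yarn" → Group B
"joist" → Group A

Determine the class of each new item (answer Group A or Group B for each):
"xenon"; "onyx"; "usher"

Group B, Group B, Group A

All 'Group A' examples share one property — contains 's' — and every 'Group B' example lacks it.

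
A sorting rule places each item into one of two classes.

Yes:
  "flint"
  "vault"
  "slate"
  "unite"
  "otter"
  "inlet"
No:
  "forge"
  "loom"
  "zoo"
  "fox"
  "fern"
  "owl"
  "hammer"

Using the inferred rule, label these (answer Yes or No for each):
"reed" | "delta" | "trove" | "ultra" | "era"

The classifier is using: contains 't'.
"reed" → no 't' → No. "delta" → has 't' → Yes. "trove" → has 't' → Yes. "ultra" → has 't' → Yes. "era" → no 't' → No.

No, Yes, Yes, Yes, No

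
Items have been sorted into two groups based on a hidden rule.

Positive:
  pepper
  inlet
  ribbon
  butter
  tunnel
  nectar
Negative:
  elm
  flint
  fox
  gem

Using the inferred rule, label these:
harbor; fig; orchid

Positive, Negative, Positive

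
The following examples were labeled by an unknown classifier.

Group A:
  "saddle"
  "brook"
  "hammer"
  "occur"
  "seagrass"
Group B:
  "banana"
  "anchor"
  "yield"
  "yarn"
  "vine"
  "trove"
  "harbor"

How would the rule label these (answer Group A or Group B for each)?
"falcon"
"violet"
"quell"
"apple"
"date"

A rule that fits every label: has a double letter — true of each 'Group A' example, false of each 'Group B' one.
"falcon" → no doubled letter → Group B. "violet" → no doubled letter → Group B. "quell" → 'll' doubled → Group A. "apple" → 'pp' doubled → Group A. "date" → no doubled letter → Group B.

Group B, Group B, Group A, Group A, Group B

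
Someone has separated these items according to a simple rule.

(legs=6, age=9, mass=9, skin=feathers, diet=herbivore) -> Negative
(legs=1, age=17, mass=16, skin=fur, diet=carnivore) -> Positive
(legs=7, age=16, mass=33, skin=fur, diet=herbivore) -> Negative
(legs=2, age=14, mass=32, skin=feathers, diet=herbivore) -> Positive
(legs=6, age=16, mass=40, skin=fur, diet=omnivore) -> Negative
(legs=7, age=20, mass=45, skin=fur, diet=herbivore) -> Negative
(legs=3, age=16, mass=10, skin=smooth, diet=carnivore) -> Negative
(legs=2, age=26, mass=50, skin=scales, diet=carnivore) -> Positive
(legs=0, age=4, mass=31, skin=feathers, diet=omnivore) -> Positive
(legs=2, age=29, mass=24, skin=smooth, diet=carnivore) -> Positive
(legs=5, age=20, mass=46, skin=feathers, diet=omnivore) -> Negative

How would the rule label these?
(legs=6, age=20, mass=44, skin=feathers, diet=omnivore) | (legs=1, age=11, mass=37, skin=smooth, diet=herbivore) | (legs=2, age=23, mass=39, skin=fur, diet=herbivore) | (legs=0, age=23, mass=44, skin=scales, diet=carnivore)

'Positive' ⟺ legs ≤ 2.
Negative: (legs=6, age=20, mass=44, skin=feathers, diet=omnivore), since legs = 6. Positive: (legs=1, age=11, mass=37, skin=smooth, diet=herbivore), since legs = 1. Positive: (legs=2, age=23, mass=39, skin=fur, diet=herbivore), since legs = 2. Positive: (legs=0, age=23, mass=44, skin=scales, diet=carnivore), since legs = 0.

Negative, Positive, Positive, Positive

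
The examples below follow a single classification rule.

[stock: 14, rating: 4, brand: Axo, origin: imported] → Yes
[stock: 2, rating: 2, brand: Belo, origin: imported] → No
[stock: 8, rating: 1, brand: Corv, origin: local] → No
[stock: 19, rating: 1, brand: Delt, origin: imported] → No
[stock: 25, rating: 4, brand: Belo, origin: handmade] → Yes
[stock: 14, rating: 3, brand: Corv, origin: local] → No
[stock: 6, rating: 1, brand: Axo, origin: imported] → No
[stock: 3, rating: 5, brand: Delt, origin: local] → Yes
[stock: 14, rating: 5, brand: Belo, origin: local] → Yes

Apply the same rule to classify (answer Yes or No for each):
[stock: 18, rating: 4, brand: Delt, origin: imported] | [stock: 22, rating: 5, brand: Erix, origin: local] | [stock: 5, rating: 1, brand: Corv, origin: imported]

Yes, Yes, No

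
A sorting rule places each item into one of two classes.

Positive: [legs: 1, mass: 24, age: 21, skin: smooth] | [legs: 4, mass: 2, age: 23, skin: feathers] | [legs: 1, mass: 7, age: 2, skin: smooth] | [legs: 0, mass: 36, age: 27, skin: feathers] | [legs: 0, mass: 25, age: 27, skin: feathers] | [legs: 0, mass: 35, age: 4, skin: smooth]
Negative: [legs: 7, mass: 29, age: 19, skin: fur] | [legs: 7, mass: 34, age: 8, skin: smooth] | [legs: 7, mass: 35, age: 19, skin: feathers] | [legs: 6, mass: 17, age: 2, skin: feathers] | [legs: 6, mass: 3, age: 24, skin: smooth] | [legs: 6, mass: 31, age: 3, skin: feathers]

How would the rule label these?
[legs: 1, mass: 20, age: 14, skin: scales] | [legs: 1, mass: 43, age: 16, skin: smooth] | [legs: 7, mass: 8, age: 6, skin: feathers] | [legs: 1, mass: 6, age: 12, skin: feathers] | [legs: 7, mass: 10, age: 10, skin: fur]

Positive, Positive, Negative, Positive, Negative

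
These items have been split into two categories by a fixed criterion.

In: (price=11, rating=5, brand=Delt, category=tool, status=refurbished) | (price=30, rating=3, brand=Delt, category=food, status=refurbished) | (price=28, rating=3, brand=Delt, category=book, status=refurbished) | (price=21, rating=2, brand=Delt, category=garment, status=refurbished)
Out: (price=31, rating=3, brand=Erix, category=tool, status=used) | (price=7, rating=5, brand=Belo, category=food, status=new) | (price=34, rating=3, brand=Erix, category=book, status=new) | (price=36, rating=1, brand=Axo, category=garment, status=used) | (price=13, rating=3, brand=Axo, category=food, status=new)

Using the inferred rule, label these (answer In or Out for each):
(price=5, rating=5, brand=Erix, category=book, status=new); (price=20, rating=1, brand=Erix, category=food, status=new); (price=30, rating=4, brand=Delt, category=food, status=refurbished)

Out, Out, In

'In' ⟺ brand is Delt.
(price=5, rating=5, brand=Erix, category=book, status=new) → brand is Erix → Out.
(price=20, rating=1, brand=Erix, category=food, status=new) → brand is Erix → Out.
(price=30, rating=4, brand=Delt, category=food, status=refurbished) → brand is Delt → In.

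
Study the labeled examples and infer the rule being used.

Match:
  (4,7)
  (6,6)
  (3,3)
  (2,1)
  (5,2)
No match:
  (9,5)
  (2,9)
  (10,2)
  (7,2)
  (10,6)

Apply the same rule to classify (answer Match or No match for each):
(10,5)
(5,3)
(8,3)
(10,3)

One predicate separates the groups cleanly: |first − second| ≤ 3.

No match, Match, No match, No match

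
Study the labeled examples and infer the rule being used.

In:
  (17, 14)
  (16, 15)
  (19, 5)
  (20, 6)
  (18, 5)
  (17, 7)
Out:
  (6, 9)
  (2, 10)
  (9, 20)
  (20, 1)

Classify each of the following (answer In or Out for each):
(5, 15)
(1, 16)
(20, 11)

Rule: first > second AND sum ≥ 23. This holds for each 'In' example and fails for each 'Out' one.
(5, 15) — 5 < 15, 5+15 = 20, hence Out.
(1, 16) — 1 < 16, 1+16 = 17, hence Out.
(20, 11) — 20 > 11, 20+11 = 31, hence In.

Out, Out, In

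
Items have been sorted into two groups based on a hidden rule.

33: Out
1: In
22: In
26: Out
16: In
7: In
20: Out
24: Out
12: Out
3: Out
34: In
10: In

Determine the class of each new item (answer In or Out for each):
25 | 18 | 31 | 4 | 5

A rule that fits every label: ≡ 1 (mod 3) — true of each 'In' example, false of each 'Out' one.
25 → 25 mod 3 = 1 → In.
18 → 18 mod 3 = 0 → Out.
31 → 31 mod 3 = 1 → In.
4 → 4 mod 3 = 1 → In.
5 → 5 mod 3 = 2 → Out.

In, Out, In, In, Out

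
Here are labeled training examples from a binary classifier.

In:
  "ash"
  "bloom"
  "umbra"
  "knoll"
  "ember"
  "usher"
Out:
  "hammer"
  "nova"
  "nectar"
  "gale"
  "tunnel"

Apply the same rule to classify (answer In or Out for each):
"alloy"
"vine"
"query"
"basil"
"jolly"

In, Out, In, In, In

One predicate separates the groups cleanly: odd length.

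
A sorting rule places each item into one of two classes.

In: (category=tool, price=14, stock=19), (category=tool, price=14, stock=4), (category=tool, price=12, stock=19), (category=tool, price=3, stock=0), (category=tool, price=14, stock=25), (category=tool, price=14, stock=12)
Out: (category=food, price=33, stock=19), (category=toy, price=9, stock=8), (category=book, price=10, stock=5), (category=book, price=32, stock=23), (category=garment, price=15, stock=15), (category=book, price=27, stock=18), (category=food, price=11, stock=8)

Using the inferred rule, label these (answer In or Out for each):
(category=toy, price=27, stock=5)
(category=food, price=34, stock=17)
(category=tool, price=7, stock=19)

All 'In' examples share one property — category is tool — and every 'Out' example lacks it.
(category=toy, price=27, stock=5): category is toy, fails the rule → Out. (category=food, price=34, stock=17): category is food, fails the rule → Out. (category=tool, price=7, stock=19): category is tool, qualifies → In.

Out, Out, In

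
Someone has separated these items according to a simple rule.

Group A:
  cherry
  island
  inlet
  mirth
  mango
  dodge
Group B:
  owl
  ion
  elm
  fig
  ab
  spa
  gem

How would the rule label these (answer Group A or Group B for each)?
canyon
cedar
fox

Group A, Group A, Group B

The rule appears to be: length ≥ 5.
canyon → length 6 → Group A. cedar → length 5 → Group A. fox → length 3 → Group B.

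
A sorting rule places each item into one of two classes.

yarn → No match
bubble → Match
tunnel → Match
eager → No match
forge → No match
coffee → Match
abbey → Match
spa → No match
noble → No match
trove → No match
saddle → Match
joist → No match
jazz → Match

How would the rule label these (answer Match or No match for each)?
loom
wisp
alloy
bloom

All 'Match' examples share one property — has a double letter — and every 'No match' example lacks it.
loom: 'oo' doubled — passes, so Match.
wisp: no doubled letter — doesn't match, so No match.
alloy: 'll' doubled — passes, so Match.
bloom: 'oo' doubled — passes, so Match.

Match, No match, Match, Match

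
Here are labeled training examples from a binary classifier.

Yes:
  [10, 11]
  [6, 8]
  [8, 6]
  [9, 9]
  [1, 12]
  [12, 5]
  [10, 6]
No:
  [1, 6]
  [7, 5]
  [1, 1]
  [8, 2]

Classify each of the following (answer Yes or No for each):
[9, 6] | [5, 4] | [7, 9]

Yes, No, Yes

The simplest hypothesis consistent with all the labels is: sum ≥ 13.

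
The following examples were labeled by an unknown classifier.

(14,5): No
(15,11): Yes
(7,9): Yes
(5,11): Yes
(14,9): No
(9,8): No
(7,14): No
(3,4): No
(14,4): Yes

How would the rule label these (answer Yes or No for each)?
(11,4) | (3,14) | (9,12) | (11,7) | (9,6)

No, No, No, Yes, No

Every 'Yes' example satisfies: sum is even. None of the 'No' examples do.
(11,4) → 11+4 = 15 → No.
(3,14) → 3+14 = 17 → No.
(9,12) → 9+12 = 21 → No.
(11,7) → 11+7 = 18 → Yes.
(9,6) → 9+6 = 15 → No.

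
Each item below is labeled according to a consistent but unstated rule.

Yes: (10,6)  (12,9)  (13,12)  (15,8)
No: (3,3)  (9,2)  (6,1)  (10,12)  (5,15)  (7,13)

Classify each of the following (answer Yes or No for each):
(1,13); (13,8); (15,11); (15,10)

No, Yes, Yes, Yes

The common property of the 'Yes' items is: first > second AND sum ≥ 16. No 'No' item has it.
(1,13): No (1 < 13, 1+13 = 14).
(13,8): Yes (13 > 8, 13+8 = 21).
(15,11): Yes (15 > 11, 15+11 = 26).
(15,10): Yes (15 > 10, 15+10 = 25).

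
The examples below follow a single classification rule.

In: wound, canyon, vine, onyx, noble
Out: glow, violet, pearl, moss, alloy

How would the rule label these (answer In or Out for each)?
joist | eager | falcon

Out, Out, In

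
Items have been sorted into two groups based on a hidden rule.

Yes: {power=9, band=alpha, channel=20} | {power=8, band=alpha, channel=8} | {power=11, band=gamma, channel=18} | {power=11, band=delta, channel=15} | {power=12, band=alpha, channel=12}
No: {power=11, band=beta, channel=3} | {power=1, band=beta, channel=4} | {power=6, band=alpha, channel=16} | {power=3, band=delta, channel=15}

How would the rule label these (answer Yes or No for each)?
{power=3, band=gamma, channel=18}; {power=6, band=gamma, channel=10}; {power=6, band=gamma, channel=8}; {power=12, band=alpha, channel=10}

A rule that fits every label: power ≥ 8 AND channel ≥ 4 — true of each 'Yes' example, false of each 'No' one.

No, No, No, Yes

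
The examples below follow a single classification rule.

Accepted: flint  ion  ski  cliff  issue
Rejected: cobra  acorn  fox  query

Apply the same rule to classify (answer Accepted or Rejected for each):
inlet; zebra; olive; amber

Accepted, Rejected, Accepted, Rejected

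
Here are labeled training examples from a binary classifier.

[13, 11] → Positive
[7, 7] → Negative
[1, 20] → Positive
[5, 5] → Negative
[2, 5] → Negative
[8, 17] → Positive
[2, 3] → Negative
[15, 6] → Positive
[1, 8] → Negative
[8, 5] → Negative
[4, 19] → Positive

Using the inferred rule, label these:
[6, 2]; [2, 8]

Negative, Negative

Every 'Positive' example satisfies: sum ≥ 21. None of the 'Negative' examples do.
[6, 2]: 6+2 = 8, does not fit → Negative. [2, 8]: 2+8 = 10, does not fit → Negative.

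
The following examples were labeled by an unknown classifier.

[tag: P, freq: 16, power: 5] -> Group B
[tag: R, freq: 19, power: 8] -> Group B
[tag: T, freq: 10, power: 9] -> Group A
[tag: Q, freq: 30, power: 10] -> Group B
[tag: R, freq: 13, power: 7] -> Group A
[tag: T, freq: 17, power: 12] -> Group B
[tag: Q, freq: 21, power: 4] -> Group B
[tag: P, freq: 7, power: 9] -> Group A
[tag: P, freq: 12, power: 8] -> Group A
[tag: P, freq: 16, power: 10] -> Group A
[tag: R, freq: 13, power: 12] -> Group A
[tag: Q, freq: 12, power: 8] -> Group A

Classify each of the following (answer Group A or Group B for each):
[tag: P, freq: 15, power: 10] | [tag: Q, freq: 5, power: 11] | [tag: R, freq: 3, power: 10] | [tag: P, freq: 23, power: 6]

Group A, Group A, Group A, Group B

The common property of the 'Group A' items is: freq ≤ 16 AND power ≥ 7. No 'Group B' item has it.
[tag: P, freq: 15, power: 10]: Group A (freq = 15, power = 10). [tag: Q, freq: 5, power: 11]: Group A (freq = 5, power = 11). [tag: R, freq: 3, power: 10]: Group A (freq = 3, power = 10). [tag: P, freq: 23, power: 6]: Group B (freq = 23, power = 6).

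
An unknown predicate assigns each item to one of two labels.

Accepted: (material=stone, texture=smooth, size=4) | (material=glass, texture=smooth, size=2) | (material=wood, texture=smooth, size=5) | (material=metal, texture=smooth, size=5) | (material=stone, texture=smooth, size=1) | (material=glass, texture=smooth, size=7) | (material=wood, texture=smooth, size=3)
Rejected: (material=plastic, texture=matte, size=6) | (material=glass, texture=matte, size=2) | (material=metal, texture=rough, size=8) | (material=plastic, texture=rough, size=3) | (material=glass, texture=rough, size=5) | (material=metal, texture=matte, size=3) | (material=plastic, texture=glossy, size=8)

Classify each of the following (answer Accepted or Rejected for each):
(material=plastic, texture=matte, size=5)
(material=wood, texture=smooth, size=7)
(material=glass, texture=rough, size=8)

The simplest hypothesis consistent with all the labels is: texture is smooth.
(material=plastic, texture=matte, size=5) — texture is matte, hence Rejected.
(material=wood, texture=smooth, size=7) — texture is smooth, hence Accepted.
(material=glass, texture=rough, size=8) — texture is rough, hence Rejected.

Rejected, Accepted, Rejected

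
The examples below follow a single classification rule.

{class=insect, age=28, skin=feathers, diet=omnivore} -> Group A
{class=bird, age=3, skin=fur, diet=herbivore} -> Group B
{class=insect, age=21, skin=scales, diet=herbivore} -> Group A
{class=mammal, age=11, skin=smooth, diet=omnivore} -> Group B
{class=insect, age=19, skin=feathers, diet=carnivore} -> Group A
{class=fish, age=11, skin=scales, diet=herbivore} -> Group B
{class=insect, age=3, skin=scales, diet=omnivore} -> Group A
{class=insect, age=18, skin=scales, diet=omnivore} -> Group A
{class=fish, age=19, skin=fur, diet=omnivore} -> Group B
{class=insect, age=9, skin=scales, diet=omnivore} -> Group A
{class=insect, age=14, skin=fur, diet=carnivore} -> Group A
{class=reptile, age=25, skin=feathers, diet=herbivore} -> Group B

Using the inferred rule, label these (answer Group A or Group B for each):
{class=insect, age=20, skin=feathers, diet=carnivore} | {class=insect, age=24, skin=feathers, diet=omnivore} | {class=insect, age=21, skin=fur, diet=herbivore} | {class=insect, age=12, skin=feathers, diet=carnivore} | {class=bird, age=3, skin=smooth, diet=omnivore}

Group A, Group A, Group A, Group A, Group B

One predicate separates the groups cleanly: class is insect.
{class=insect, age=20, skin=feathers, diet=carnivore}: Group A (class is insect).
{class=insect, age=24, skin=feathers, diet=omnivore}: Group A (class is insect).
{class=insect, age=21, skin=fur, diet=herbivore}: Group A (class is insect).
{class=insect, age=12, skin=feathers, diet=carnivore}: Group A (class is insect).
{class=bird, age=3, skin=smooth, diet=omnivore}: Group B (class is bird).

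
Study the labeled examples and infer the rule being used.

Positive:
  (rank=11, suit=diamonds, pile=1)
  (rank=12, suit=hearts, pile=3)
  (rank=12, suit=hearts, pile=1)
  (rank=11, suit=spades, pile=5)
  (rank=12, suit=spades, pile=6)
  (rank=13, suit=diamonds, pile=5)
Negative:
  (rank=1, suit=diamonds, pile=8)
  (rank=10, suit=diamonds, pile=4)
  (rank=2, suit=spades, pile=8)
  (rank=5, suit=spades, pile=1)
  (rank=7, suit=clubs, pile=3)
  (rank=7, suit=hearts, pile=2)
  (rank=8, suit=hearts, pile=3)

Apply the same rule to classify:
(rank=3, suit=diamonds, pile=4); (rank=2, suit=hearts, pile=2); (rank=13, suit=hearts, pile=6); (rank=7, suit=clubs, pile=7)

Negative, Negative, Positive, Negative

The classifier is using: rank ≥ 11.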